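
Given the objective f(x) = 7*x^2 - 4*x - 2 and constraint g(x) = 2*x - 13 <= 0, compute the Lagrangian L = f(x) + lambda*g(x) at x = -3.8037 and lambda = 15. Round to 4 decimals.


Step 1: Evaluate f(x).
f(-3.8037) = 7*(-3.8037)^2 - 4*(-3.8037) - 2 = 114.4917
Step 2: Evaluate g(x).
g(-3.8037) = 2*-3.8037 - 13 = -20.6074
Step 3: Compute Lagrangian.
L = 114.4917 + 15*-20.6074 = -194.6193


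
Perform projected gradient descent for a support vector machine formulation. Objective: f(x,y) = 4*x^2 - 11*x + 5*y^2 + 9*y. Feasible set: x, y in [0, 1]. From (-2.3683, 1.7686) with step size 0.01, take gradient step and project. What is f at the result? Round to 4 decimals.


Step 1: Compute gradient at (-2.3683, 1.7686).
grad_x = 2*4*-2.3683 - 11 = -29.9464
grad_y = 2*5*1.7686 + 9 = 26.686
Step 2: Gradient step.
x_raw = -2.3683 - 0.01*-29.9464 = -2.0688
y_raw = 1.7686 - 0.01*26.686 = 1.5017
Step 3: Project onto [0, 1].
x_proj = clip(-2.0688) = 0.0
y_proj = clip(1.5017) = 1.0
Step 4: Evaluate f.
f(0.0, 1.0) = 14.0


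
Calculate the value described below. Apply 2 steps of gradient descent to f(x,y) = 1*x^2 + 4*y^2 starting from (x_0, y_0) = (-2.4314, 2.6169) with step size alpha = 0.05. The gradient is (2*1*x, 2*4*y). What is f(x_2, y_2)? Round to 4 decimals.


Gradient descent on f(x,y) = 1*x^2 + 4*y^2.
Starting point: (-2.4314, 2.6169), alpha = 0.05
Step 1: grad_x = 2*1*-2.4314 = -4.8628, grad_y = 2*4*2.6169 = 20.9352
  x_1 = -2.4314 - 0.05*-4.8628 = -2.1883
  y_1 = 2.6169 - 0.05*20.9352 = 1.5701
Step 2: grad_x = 2*1*-2.1883 = -4.3765, grad_y = 2*4*1.5701 = 12.5611
  x_2 = -2.1883 - 0.05*-4.3765 = -1.9694
  y_2 = 1.5701 - 0.05*12.5611 = 0.9421
f(-1.9694, 0.9421) = 1*(-1.9694)^2 + 4*0.9421^2 = 7.4288


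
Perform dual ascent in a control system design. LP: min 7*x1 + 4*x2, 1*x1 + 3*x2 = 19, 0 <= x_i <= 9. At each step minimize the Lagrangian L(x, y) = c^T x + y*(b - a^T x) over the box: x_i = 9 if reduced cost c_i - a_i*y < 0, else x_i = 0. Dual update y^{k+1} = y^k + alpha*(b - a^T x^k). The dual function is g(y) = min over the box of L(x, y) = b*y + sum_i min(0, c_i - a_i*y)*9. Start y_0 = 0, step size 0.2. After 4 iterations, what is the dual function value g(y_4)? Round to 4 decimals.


Dual ascent for LP: min 7*x1 + 4*x2, 1*x1 + 3*x2 = 19, 0 <= x_i <= 9
Step 1: y^k = 0.0, reduced costs: (7.0, 4.0)
  x^k = (0.0, 0.0), subgradient = b - a^T x = 19.0
  y^{k+1} = 0.0 + 0.2*19.0 = 3.8
Step 2: y^k = 3.8, reduced costs: (3.2, -7.4)
  x^k = (0.0, 9.0), subgradient = b - a^T x = -8.0
  y^{k+1} = 3.8 + 0.2*-8.0 = 2.2
Step 3: y^k = 2.2, reduced costs: (4.8, -2.6)
  x^k = (0.0, 9.0), subgradient = b - a^T x = -8.0
  y^{k+1} = 2.2 + 0.2*-8.0 = 0.6
Step 4: y^k = 0.6, reduced costs: (6.4, 2.2)
  x^k = (0.0, 0.0), subgradient = b - a^T x = 19.0
  y^{k+1} = 0.6 + 0.2*19.0 = 4.4
Dual objective at y_4 = 4.4: reduced costs (2.6, -9.2), box minimizer x = (0.0, 9.0)
g(y_4) = b*y + (c1 - a1*y)*x1 + (c2 - a2*y)*x2 = 19*4.4 + 2.6*0.0 + (-9.2)*9.0 = 83.6 + 0.0 - 82.8 = 0.8


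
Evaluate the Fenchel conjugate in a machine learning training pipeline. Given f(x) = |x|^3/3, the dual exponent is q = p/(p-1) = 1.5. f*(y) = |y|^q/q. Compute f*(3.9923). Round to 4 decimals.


The conjugate exponent q satisfies 1/p + 1/q = 1.
p = 3, so q = 3/(3 - 1) = 1.5
|y|^q = 3.9923^1.5 = 7.9769
f*(3.9923) = 7.9769 / 1.5 = 5.3179


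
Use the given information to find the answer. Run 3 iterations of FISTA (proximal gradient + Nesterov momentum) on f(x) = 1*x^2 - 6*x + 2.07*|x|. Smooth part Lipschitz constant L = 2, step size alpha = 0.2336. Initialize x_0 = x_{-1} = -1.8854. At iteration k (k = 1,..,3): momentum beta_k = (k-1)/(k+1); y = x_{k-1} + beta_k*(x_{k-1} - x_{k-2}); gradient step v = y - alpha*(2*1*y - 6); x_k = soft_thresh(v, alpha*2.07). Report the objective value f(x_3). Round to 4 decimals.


FISTA on f(x) = 1*x^2 - 6*x + 2.07*|x|
L = 2, alpha = 0.2336
Iteration 1: beta = 0.0, y = -1.8854 + 0.0*(-1.8854 + 1.8854) = -1.8854
  grad(y) = -9.7708, v = y - alpha*grad = 0.3971
  prox(v) = soft_thresh(0.3971, 0.4836) = 0.0
Iteration 2: beta = 0.3333, y = 0.0 + 0.3333*(0.0 + 1.8854) = 0.6285
  grad(y) = -4.7431, v = y - alpha*grad = 1.7364
  prox(v) = soft_thresh(1.7364, 0.4836) = 1.2529
Iteration 3: beta = 0.5, y = 1.2529 + 0.5*(1.2529 - 0.0) = 1.8793
  grad(y) = -2.2413, v = y - alpha*grad = 2.4029
  prox(v) = soft_thresh(2.4029, 0.4836) = 1.9194
f(x_3) = 1*1.9194^2 - 6*1.9194 + 2.07*|1.9194| = -3.8591


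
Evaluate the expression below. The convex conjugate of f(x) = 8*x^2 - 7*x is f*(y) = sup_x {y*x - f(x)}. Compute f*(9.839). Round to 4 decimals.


f*(y) = sup_x {y*x - a*x^2 - b*x} = sup_x {(y-b)*x - a*x^2}
FOC: (y - b) - 2a*x = 0 => x* = (y - b)/(2a)
x* = (9.839 + 7)/(2*8) = 1.0524
f*(9.839) = (y-b)^2/(4a) = (9.839 + 7)^2/(4*8)
= 283.5519/32 = 8.861


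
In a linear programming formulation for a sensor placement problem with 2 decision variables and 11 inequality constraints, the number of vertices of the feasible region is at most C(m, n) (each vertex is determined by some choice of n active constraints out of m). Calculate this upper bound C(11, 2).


Each vertex corresponds to some choice of n active constraints out of m, so the number of vertices is at most C(m, n) = m! / (n!(m-n)!).
m = 11, n = 2
Numerator: 11 * 10
Denominator: 2! = 2
C(11, 2) = 55


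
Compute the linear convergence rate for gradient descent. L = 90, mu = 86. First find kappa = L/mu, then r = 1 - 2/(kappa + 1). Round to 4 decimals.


Step 1: Compute the condition number.
kappa = L/mu = 90/86 = 1.0465
Step 2: Compute the convergence rate.
r = 1 - 2/(kappa + 1) = 1 - 2*mu/(L + mu) = (L - mu)/(L + mu) = 4/176 = 0.0227


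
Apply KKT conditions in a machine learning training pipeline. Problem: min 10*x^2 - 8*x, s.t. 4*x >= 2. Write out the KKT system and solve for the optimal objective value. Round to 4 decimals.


Step 1: Try lambda = 0 (constraint inactive).
x_unc = 8/(2*10) = 0.4
Check: 4*0.4 = 1.6 < 2 -- violated!
Step 2: Constraint must be active: 4*x = 2
x* = 2/4 = 0.5
lambda = (2*10*0.5 - 8)/4 = 0.5
Step 3: Compute optimal value.
f(x*) = 10*0.5^2 - 8*0.5 = -1.5


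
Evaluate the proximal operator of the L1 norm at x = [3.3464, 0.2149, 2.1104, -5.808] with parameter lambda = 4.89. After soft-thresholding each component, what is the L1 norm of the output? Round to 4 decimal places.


Soft-thresholding with lambda = 4.89:
prox(3.3464) = sign(3.3464)*max(|3.3464| - 4.89, 0) = 0.0
prox(0.2149) = sign(0.2149)*max(|0.2149| - 4.89, 0) = 0.0
prox(2.1104) = sign(2.1104)*max(|2.1104| - 4.89, 0) = 0.0
prox(-5.808) = sign(-5.808)*max(|-5.808| - 4.89, 0) = -0.918
prox(x) = [0.0, 0.0, 0.0, -0.918]
||prox(x)||_1 = 0.0 + 0.0 + 0.0 + 0.918 = 0.918


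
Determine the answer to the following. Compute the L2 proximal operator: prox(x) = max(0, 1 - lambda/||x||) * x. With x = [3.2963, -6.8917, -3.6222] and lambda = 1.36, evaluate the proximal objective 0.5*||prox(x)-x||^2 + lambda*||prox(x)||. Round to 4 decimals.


Step 1: Compute ||x||.
||x|| = 8.4547
Step 2: Compute scaling factor.
scale = max(0, 1 - 1.36/8.4547) = 0.8391
Step 3: prox(x) = [2.7661, -5.7831, -3.0395]
||prox(x)|| = 7.0947
Step 4: Proximal objective.
0.5*||prox-x||^2 = 0.9248
lambda*||prox|| = 9.6488
Total = 10.5736


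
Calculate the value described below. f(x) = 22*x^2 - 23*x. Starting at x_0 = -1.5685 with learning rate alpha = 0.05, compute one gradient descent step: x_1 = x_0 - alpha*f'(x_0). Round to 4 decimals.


We compute the gradient at x_0 and apply the update.
f'(x) = 44*x - 23
f'(-1.5685) = 44*-1.5685 - 23 = -92.014
x_1 = -1.5685 - 0.05*-92.014 = 3.0322


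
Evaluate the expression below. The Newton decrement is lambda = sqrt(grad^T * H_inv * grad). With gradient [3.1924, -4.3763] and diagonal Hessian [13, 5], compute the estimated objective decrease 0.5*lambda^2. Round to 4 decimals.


Step 1: H is diagonal, so H^(-1) * g = [0.2456, -0.8753].
Step 2: g^T H^(-1) g = sum_i g_i^2 / H_ii
  = (3.1924)^2/13 + (-4.3763)^2/5
  = 0.784 + 3.8304 = 4.6144
Step 3: Objective decrease = 0.5 * g^T H^(-1) g = 2.3072


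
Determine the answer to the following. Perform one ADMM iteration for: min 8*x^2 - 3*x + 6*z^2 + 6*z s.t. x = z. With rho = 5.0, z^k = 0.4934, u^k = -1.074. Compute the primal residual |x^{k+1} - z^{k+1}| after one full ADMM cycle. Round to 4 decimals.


ADMM iteration with rho = 5.0, z^k = 0.4934, u^k = -1.074
Step 1: x-update.
Minimize 8*x^2 - 3*x + (5.0/2)*(x - 0.4934 - 1.074)^2
FOC: (2*8 + 5.0)*x = 3 + 5.0*(0.4934 + 1.074)
x^{k+1} = 0.516
Step 2: z-update.
Minimize 6*z^2 + 6*z + (5.0/2)*(0.516 - z - 1.074)^2
FOC: (2*6 + 5.0)*z = -6 + 5.0*(0.516 - 1.074)
z^{k+1} = -0.517
Step 3: u-update.
u^{k+1} = -1.074 + 0.516 + 0.517 = -0.0409
Step 4: Primal residual = |0.516 + 0.517| = 1.0331


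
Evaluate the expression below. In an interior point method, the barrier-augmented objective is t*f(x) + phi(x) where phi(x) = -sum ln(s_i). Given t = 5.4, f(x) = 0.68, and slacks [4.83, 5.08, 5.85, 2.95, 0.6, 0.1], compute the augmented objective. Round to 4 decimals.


Step 1: Compute log-barrier.
ln values: [1.5748, 1.6253, 1.7664, 1.0818, -0.5108, -2.3026]
phi = -(1.5748 + 1.6253 + 1.7664 + 1.0818 - 0.5108 - 2.3026) = -3.235
Step 2: Compute augmented objective.
t*f(x) = 5.4*0.68 = 3.672
Total = 3.672 - 3.235 = 0.437


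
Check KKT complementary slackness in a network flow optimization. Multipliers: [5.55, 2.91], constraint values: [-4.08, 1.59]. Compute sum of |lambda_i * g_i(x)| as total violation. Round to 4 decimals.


KKT complementary slackness check:
lambda_1 * g_1 = 5.55 * -4.08 = -22.644
lambda_2 * g_2 = 2.91 * 1.59 = 4.6269
Total violation = 22.644 + 4.6269 = 27.2709


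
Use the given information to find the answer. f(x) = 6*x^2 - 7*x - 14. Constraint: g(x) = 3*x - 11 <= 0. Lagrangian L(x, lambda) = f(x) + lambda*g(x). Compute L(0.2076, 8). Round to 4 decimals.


Step 1: Evaluate f(x).
f(0.2076) = 6*0.2076^2 - 7*0.2076 - 14 = -15.1946
Step 2: Evaluate g(x).
g(0.2076) = 3*0.2076 - 11 = -10.3772
Step 3: Compute Lagrangian.
L = -15.1946 + 8*-10.3772 = -98.2122


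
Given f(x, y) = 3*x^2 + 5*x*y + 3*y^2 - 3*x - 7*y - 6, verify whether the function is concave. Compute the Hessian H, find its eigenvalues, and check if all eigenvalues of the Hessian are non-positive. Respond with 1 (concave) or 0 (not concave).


The Hessian of f(x,y) = 3*x^2 + 5*x*y + 3*y^2 - 3*x - 7*y - 6 is:
H = [[6, 5], [5, 6]]
Trace = 6 + 6 = 12
Determinant = 6*6 - (5)^2 = 11
Discriminant = (12)^2 - 4*11 = 100.0
Eigenvalues: lambda_1 = 1.0, lambda_2 = 11.0
The function is not concave.

0


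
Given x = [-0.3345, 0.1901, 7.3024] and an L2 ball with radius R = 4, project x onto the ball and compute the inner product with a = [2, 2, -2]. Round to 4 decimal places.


Step 1: Compute ||x|| (intermediates to 6 decimals).
||x|| = sqrt((-0.3345)^2 + 0.1901^2 + 7.3024^2) = 7.312529
Step 2: Project.
Since ||x|| > R, scale = R/||x|| = 4/7.312529 = 0.547006, proj(x) = scale * x
proj(x) = [-0.182974, 0.103986, 3.994457]
Step 3: Dot product.
a^T * proj(x) = 2*(-0.182974) + 2*0.103986 - 2*3.994457 = -8.1469


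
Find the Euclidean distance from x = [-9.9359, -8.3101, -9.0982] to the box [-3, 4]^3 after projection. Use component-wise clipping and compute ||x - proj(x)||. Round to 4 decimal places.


Project each component onto [-3, 4].
clip(-9.9359) = -3.0, clip(-8.3101) = -3.0, clip(-9.0982) = -3.0
Projection = [-3.0, -3.0, -3.0]
Squared diffs: [48.1067, 28.1972, 37.188]
Distance = sqrt(113.4919) = 10.6533


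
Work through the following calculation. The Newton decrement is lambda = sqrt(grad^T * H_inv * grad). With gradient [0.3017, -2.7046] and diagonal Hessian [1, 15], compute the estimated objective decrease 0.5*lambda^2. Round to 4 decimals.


Step 1: H is diagonal, so H^(-1) * g = [0.3017, -0.1803].
Step 2: g^T H^(-1) g = sum_i g_i^2 / H_ii
  = (0.3017)^2/1 + (-2.7046)^2/15
  = 0.091 + 0.4877 = 0.5787
Step 3: Objective decrease = 0.5 * g^T H^(-1) g = 0.2893


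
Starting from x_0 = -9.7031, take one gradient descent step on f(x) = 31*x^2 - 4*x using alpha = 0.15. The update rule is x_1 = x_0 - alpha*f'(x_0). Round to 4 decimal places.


We compute the gradient at x_0 and apply the update.
f'(x) = 62*x - 4
f'(-9.7031) = 62*-9.7031 - 4 = -605.5922
x_1 = -9.7031 - 0.15*-605.5922 = 81.1357


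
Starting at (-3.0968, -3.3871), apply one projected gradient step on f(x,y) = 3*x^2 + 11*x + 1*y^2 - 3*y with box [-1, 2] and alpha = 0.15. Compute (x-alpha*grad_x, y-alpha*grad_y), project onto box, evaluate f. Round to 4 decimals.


Step 1: Compute gradient at (-3.0968, -3.3871).
grad_x = 2*3*-3.0968 + 11 = -7.5808
grad_y = 2*1*-3.3871 - 3 = -9.7742
Step 2: Gradient step.
x_raw = -3.0968 - 0.15*-7.5808 = -1.9597
y_raw = -3.3871 - 0.15*-9.7742 = -1.921
Step 3: Project onto [-1, 2].
x_proj = clip(-1.9597) = -1.0
y_proj = clip(-1.921) = -1.0
Step 4: Evaluate f.
f(-1.0, -1.0) = -4.0


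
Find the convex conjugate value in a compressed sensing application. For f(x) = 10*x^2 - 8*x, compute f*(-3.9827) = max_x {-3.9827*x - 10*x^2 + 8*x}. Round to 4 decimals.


f*(y) = sup_x {y*x - a*x^2 - b*x} = sup_x {(y-b)*x - a*x^2}
FOC: (y - b) - 2a*x = 0 => x* = (y - b)/(2a)
x* = (-3.9827 + 8)/(2*10) = 0.2009
f*(-3.9827) = (y-b)^2/(4a) = (-3.9827 + 8)^2/(4*10)
= 16.1387/40 = 0.4035


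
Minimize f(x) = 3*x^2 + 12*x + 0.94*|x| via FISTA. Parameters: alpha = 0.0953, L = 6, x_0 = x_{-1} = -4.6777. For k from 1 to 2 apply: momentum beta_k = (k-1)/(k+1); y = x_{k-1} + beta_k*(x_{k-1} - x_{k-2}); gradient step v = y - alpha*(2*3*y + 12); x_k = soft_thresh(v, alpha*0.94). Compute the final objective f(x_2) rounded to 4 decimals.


FISTA on f(x) = 3*x^2 + 12*x + 0.94*|x|
L = 6, alpha = 0.0953
Iteration 1: beta = 0.0, y = -4.6777 + 0.0*(-4.6777 + 4.6777) = -4.6777
  grad(y) = -16.0662, v = y - alpha*grad = -3.1466
  prox(v) = soft_thresh(-3.1466, 0.0896) = -3.057
Iteration 2: beta = 0.3333, y = -3.057 + 0.3333*(-3.057 + 4.6777) = -2.5168
  grad(y) = -3.1007, v = y - alpha*grad = -2.2213
  prox(v) = soft_thresh(-2.2213, 0.0896) = -2.1317
f(x_2) = 3*(-2.1317)^2 + 12*(-2.1317) + 0.94*|-2.1317| = -9.9442


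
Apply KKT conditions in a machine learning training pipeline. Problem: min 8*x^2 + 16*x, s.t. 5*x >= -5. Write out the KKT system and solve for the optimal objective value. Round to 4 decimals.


Step 1: Try lambda = 0 (constraint inactive).
Stationarity: 2*8*x + 16 = 0
x* = -16/(2*8) = -1.0
Check constraint: 5*-1.0 = -5.0 >= -5 -- satisfied.
Step 2: Compute optimal value.
f(x*) = 8*(-1.0)^2 + 16*(-1.0) = -8.0


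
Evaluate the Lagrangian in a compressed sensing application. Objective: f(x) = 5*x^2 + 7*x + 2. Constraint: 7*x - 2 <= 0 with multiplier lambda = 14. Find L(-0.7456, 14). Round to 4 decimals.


Step 1: Evaluate f(x).
f(-0.7456) = 5*(-0.7456)^2 + 7*(-0.7456) + 2 = -0.4396
Step 2: Evaluate g(x).
g(-0.7456) = 7*-0.7456 - 2 = -7.2192
Step 3: Compute Lagrangian.
L = -0.4396 + 14*-7.2192 = -101.5084


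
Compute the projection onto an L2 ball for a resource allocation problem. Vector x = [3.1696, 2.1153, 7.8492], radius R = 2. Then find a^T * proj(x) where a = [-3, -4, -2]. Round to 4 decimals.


Step 1: Compute ||x|| (intermediates to 6 decimals).
||x|| = sqrt(3.1696^2 + 2.1153^2 + 7.8492^2) = 8.725296
Step 2: Project.
Since ||x|| > R, scale = R/||x|| = 2/8.725296 = 0.229219, proj(x) = scale * x
proj(x) = [0.726533, 0.484867, 1.799186]
Step 3: Dot product.
a^T * proj(x) = -3*0.726533 - 4*0.484867 - 2*1.799186 = -7.7174


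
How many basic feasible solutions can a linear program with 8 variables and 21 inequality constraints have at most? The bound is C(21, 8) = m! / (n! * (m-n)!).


Each vertex corresponds to some choice of n active constraints out of m, so the number of vertices is at most C(m, n) = m! / (n!(m-n)!).
m = 21, n = 8
Numerator: 21 * 20 * 19 * 18 * 17 * 16 * 15 * 14
Denominator: 8! = 40320
C(21, 8) = 203490


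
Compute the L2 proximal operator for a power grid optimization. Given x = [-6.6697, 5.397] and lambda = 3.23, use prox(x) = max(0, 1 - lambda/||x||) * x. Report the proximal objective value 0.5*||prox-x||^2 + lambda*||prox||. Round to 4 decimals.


Step 1: Compute ||x||.
||x|| = 8.5798
Step 2: Compute scaling factor.
scale = max(0, 1 - 3.23/8.5798) = 0.6235
Step 3: prox(x) = [-4.1588, 3.3652]
||prox(x)|| = 5.3498
Step 4: Proximal objective.
0.5*||prox-x||^2 = 5.2165
lambda*||prox|| = 17.2799
Total = 22.4962


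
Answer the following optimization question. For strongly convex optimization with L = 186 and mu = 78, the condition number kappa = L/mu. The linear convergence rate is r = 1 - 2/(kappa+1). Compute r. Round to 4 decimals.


Step 1: Compute the condition number.
kappa = L/mu = 186/78 = 2.3846
Step 2: Compute the convergence rate.
r = 1 - 2/(kappa + 1) = 1 - 2*mu/(L + mu) = (L - mu)/(L + mu) = 108/264 = 0.4091


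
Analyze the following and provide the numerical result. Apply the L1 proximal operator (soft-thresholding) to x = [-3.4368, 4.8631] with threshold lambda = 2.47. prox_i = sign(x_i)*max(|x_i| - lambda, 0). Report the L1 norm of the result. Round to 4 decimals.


Soft-thresholding with lambda = 2.47:
prox(-3.4368) = sign(-3.4368)*max(|-3.4368| - 2.47, 0) = -0.9668
prox(4.8631) = sign(4.8631)*max(|4.8631| - 2.47, 0) = 2.3931
prox(x) = [-0.9668, 2.3931]
||prox(x)||_1 = 0.9668 + 2.3931 = 3.3599


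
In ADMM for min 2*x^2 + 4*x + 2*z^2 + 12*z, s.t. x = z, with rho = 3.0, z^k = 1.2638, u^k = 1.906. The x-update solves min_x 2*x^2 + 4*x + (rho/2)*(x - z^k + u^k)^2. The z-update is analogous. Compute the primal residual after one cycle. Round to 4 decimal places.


ADMM iteration with rho = 3.0, z^k = 1.2638, u^k = 1.906
Step 1: x-update.
Minimize 2*x^2 + 4*x + (3.0/2)*(x - 1.2638 + 1.906)^2
FOC: (2*2 + 3.0)*x = -4 + 3.0*(1.2638 - 1.906)
x^{k+1} = -0.8467
Step 2: z-update.
Minimize 2*z^2 + 12*z + (3.0/2)*(-0.8467 - z + 1.906)^2
FOC: (2*2 + 3.0)*z = -12 + 3.0*(-0.8467 + 1.906)
z^{k+1} = -1.2603
Step 3: u-update.
u^{k+1} = 1.906 - 0.8467 + 1.2603 = 2.3196
Step 4: Primal residual = |-0.8467 + 1.2603| = 0.4136


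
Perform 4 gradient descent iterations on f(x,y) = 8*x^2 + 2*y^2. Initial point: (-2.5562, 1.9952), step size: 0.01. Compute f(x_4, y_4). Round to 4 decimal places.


Gradient descent on f(x,y) = 8*x^2 + 2*y^2.
Starting point: (-2.5562, 1.9952), alpha = 0.01
Step 1: grad_x = 2*8*-2.5562 = -40.8992, grad_y = 2*2*1.9952 = 7.9808
  x_1 = -2.5562 - 0.01*-40.8992 = -2.1472
  y_1 = 1.9952 - 0.01*7.9808 = 1.9154
Step 2: grad_x = 2*8*-2.1472 = -34.3553, grad_y = 2*2*1.9154 = 7.6616
  x_2 = -2.1472 - 0.01*-34.3553 = -1.8037
  y_2 = 1.9154 - 0.01*7.6616 = 1.8388
Step 3: grad_x = 2*8*-1.8037 = -28.8585, grad_y = 2*2*1.8388 = 7.3551
  x_3 = -1.8037 - 0.01*-28.8585 = -1.5151
  y_3 = 1.8388 - 0.01*7.3551 = 1.7652
Step 4: grad_x = 2*8*-1.5151 = -24.2411, grad_y = 2*2*1.7652 = 7.0609
  x_4 = -1.5151 - 0.01*-24.2411 = -1.2727
  y_4 = 1.7652 - 0.01*7.0609 = 1.6946
f(-1.2727, 1.6946) = 8*(-1.2727)^2 + 2*1.6946^2 = 18.7007


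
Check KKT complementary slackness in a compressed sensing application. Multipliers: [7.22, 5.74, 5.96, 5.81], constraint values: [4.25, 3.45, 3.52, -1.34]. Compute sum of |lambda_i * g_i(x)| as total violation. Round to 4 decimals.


KKT complementary slackness check:
lambda_1 * g_1 = 7.22 * 4.25 = 30.685
lambda_2 * g_2 = 5.74 * 3.45 = 19.803
lambda_3 * g_3 = 5.96 * 3.52 = 20.9792
lambda_4 * g_4 = 5.81 * -1.34 = -7.7854
Total violation = 30.685 + 19.803 + 20.9792 + 7.7854 = 79.2526


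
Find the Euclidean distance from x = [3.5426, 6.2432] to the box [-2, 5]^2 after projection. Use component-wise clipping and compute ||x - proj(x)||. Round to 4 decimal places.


Project each component onto [-2, 5].
clip(3.5426) = 3.5426, clip(6.2432) = 5.0
Projection = [3.5426, 5.0]
Squared diffs: [0.0, 1.5455]
Distance = sqrt(1.5455) = 1.2432


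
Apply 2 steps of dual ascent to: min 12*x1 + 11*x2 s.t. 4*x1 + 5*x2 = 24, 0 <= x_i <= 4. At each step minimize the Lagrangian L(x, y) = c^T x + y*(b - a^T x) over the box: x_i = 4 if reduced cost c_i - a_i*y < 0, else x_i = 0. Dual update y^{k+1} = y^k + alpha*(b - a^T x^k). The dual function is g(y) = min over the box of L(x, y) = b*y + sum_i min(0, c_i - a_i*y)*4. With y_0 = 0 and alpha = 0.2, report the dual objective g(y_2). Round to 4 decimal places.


Dual ascent for LP: min 12*x1 + 11*x2, 4*x1 + 5*x2 = 24, 0 <= x_i <= 4
Step 1: y^k = 0.0, reduced costs: (12.0, 11.0)
  x^k = (0.0, 0.0), subgradient = b - a^T x = 24.0
  y^{k+1} = 0.0 + 0.2*24.0 = 4.8
Step 2: y^k = 4.8, reduced costs: (-7.2, -13.0)
  x^k = (4.0, 4.0), subgradient = b - a^T x = -12.0
  y^{k+1} = 4.8 + 0.2*-12.0 = 2.4
Dual objective at y_2 = 2.4: reduced costs (2.4, -1.0), box minimizer x = (0.0, 4.0)
g(y_2) = b*y + (c1 - a1*y)*x1 + (c2 - a2*y)*x2 = 24*2.4 + 2.4*0.0 + (-1.0)*4.0 = 57.6 + 0.0 - 4.0 = 53.6


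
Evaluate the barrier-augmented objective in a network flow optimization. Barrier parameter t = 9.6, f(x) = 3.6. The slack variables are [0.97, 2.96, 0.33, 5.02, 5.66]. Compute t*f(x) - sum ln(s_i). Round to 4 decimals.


Step 1: Compute log-barrier.
ln values: [-0.0305, 1.0852, -1.1087, 1.6134, 1.7334]
phi = -(-0.0305 + 1.0852 - 1.1087 + 1.6134 + 1.7334) = -3.2929
Step 2: Compute augmented objective.
t*f(x) = 9.6*3.6 = 34.56
Total = 34.56 - 3.2929 = 31.2671


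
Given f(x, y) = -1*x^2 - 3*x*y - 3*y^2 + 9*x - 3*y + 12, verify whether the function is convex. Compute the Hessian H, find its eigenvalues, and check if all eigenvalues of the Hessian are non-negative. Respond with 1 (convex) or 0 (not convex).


The Hessian of f(x,y) = -1*x^2 - 3*x*y - 3*y^2 + 9*x - 3*y + 12 is:
H = [[-2, -3], [-3, -6]]
Trace = -2 - 6 = -8
Determinant = -2*-6 - (-3)^2 = 3
Discriminant = (-8)^2 - 4*3 = 52.0
Eigenvalues: lambda_1 = -7.6056, lambda_2 = -0.3944
The function is not convex.

0


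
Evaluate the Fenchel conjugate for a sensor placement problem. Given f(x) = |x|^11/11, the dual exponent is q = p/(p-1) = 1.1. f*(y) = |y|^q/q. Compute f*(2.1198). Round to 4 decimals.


The conjugate exponent q satisfies 1/p + 1/q = 1.
p = 11, so q = 11/(11 - 1) = 1.1
|y|^q = 2.1198^1.1 = 2.2852
f*(2.1198) = 2.2852 / 1.1 = 2.0775


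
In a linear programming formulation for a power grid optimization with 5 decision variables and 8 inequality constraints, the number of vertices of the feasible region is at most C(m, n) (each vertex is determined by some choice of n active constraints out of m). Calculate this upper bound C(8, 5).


Each vertex corresponds to some choice of n active constraints out of m, so the number of vertices is at most C(m, n) = m! / (n!(m-n)!).
m = 8, n = 5
Numerator: 8 * 7 * 6 * 5 * 4
Denominator: 5! = 120
C(8, 5) = 56


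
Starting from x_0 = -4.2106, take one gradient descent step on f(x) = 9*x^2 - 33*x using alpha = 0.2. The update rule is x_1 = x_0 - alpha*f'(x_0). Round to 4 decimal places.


We compute the gradient at x_0 and apply the update.
f'(x) = 18*x - 33
f'(-4.2106) = 18*-4.2106 - 33 = -108.7908
x_1 = -4.2106 - 0.2*-108.7908 = 17.5476


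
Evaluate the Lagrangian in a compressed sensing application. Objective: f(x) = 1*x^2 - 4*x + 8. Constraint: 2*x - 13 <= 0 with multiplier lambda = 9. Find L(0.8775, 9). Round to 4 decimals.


Step 1: Evaluate f(x).
f(0.8775) = 1*0.8775^2 - 4*0.8775 + 8 = 5.26
Step 2: Evaluate g(x).
g(0.8775) = 2*0.8775 - 13 = -11.245
Step 3: Compute Lagrangian.
L = 5.26 + 9*-11.245 = -95.945


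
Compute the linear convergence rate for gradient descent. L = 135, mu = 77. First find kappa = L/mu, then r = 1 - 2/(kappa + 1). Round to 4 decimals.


Step 1: Compute the condition number.
kappa = L/mu = 135/77 = 1.7532
Step 2: Compute the convergence rate.
r = 1 - 2/(kappa + 1) = 1 - 2*mu/(L + mu) = (L - mu)/(L + mu) = 58/212 = 0.2736


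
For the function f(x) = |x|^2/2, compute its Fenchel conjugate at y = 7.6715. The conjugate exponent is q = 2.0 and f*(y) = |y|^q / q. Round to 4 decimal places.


The conjugate exponent q satisfies 1/p + 1/q = 1.
p = 2, so q = 2/(2 - 1) = 2.0
|y|^q = 7.6715^2.0 = 58.8519
f*(7.6715) = 58.8519 / 2.0 = 29.426


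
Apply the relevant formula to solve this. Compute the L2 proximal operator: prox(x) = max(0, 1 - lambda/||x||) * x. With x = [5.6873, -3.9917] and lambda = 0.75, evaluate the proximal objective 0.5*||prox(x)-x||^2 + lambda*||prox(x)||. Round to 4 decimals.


Step 1: Compute ||x||.
||x|| = 6.9483
Step 2: Compute scaling factor.
scale = max(0, 1 - 0.75/6.9483) = 0.8921
Step 3: prox(x) = [5.0734, -3.5608]
||prox(x)|| = 6.1983
Step 4: Proximal objective.
0.5*||prox-x||^2 = 0.2813
lambda*||prox|| = 4.6487
Total = 4.93


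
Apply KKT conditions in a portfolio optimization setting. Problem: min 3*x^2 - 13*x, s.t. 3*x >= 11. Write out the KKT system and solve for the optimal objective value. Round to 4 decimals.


Step 1: Try lambda = 0 (constraint inactive).
x_unc = 13/(2*3) = 2.1667
Check: 3*2.1667 = 6.5001 < 11 -- violated!
Step 2: Constraint must be active: 3*x = 11
x* = 11/3 = 3.6667 (rounded; the exact value 11/3 is used below)
lambda = (2*3*(11/3) - 13)/3 = 3.0
Step 3: Compute optimal value.
f(x*) = 3*(11/3)^2 - 13*(11/3) = -7.3333


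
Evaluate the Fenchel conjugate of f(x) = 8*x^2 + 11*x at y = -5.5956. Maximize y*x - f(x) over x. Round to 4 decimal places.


f*(y) = sup_x {y*x - a*x^2 - b*x} = sup_x {(y-b)*x - a*x^2}
FOC: (y - b) - 2a*x = 0 => x* = (y - b)/(2a)
x* = (-5.5956 - 11)/(2*8) = -1.0372
f*(-5.5956) = (y-b)^2/(4a) = (-5.5956 - 11)^2/(4*8)
= 275.4139/32 = 8.6067


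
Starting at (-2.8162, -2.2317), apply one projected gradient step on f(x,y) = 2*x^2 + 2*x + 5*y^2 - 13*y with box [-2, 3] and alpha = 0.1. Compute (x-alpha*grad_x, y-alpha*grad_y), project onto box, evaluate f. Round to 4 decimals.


Step 1: Compute gradient at (-2.8162, -2.2317).
grad_x = 2*2*-2.8162 + 2 = -9.2648
grad_y = 2*5*-2.2317 - 13 = -35.317
Step 2: Gradient step.
x_raw = -2.8162 - 0.1*-9.2648 = -1.8897
y_raw = -2.2317 - 0.1*-35.317 = 1.3
Step 3: Project onto [-2, 3].
x_proj = clip(-1.8897) = -1.8897
y_proj = clip(1.3) = 1.3
Step 4: Evaluate f.
f(-1.8897, 1.3) = -5.0874


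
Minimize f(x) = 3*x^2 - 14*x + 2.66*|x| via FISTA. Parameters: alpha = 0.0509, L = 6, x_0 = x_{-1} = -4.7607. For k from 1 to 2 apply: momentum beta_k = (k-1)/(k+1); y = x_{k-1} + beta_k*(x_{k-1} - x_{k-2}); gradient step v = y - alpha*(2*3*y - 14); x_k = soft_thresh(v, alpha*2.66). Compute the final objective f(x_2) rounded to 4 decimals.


FISTA on f(x) = 3*x^2 - 14*x + 2.66*|x|
L = 6, alpha = 0.0509
Iteration 1: beta = 0.0, y = -4.7607 + 0.0*(-4.7607 + 4.7607) = -4.7607
  grad(y) = -42.5642, v = y - alpha*grad = -2.5942
  prox(v) = soft_thresh(-2.5942, 0.1354) = -2.4588
Iteration 2: beta = 0.3333, y = -2.4588 + 0.3333*(-2.4588 + 4.7607) = -1.6915
  grad(y) = -24.1489, v = y - alpha*grad = -0.4623
  prox(v) = soft_thresh(-0.4623, 0.1354) = -0.3269
f(x_2) = 3*(-0.3269)^2 - 14*(-0.3269) + 2.66*|-0.3269| = 5.7669


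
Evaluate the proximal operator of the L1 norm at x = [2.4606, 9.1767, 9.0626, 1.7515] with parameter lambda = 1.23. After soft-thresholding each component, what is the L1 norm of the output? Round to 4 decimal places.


Soft-thresholding with lambda = 1.23:
prox(2.4606) = sign(2.4606)*max(|2.4606| - 1.23, 0) = 1.2306
prox(9.1767) = sign(9.1767)*max(|9.1767| - 1.23, 0) = 7.9467
prox(9.0626) = sign(9.0626)*max(|9.0626| - 1.23, 0) = 7.8326
prox(1.7515) = sign(1.7515)*max(|1.7515| - 1.23, 0) = 0.5215
prox(x) = [1.2306, 7.9467, 7.8326, 0.5215]
||prox(x)||_1 = 1.2306 + 7.9467 + 7.8326 + 0.5215 = 17.5314


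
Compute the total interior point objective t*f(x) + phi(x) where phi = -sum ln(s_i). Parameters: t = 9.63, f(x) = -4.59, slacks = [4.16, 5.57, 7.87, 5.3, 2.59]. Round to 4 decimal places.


Step 1: Compute log-barrier.
ln values: [1.4255, 1.7174, 2.0631, 1.6677, 0.9517]
phi = -(1.4255 + 1.7174 + 2.0631 + 1.6677 + 0.9517) = -7.8253
Step 2: Compute augmented objective.
t*f(x) = 9.63*-4.59 = -44.2017
Total = -44.2017 - 7.8253 = -52.027


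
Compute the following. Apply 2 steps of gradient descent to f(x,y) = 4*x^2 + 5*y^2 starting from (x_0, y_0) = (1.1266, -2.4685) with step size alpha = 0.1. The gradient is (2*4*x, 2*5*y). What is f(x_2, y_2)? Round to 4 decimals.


Gradient descent on f(x,y) = 4*x^2 + 5*y^2.
Starting point: (1.1266, -2.4685), alpha = 0.1
Step 1: grad_x = 2*4*1.1266 = 9.0128, grad_y = 2*5*-2.4685 = -24.685
  x_1 = 1.1266 - 0.1*9.0128 = 0.2253
  y_1 = -2.4685 - 0.1*-24.685 = 0.0
Step 2: grad_x = 2*4*0.2253 = 1.8026, grad_y = 2*5*0.0 = 0.0
  x_2 = 0.2253 - 0.1*1.8026 = 0.0451
  y_2 = 0.0 - 0.1*0.0 = 0.0
f(0.0451, 0.0) = 4*0.0451^2 + 5*0.0^2 = 0.0081


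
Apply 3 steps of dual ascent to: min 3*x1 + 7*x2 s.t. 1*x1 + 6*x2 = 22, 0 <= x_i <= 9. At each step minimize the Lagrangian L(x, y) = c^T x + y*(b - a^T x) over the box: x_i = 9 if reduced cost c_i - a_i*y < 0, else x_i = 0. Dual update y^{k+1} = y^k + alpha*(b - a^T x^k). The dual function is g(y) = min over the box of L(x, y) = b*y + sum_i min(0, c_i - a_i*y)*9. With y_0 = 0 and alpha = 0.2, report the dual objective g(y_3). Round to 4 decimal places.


Dual ascent for LP: min 3*x1 + 7*x2, 1*x1 + 6*x2 = 22, 0 <= x_i <= 9
Step 1: y^k = 0.0, reduced costs: (3.0, 7.0)
  x^k = (0.0, 0.0), subgradient = b - a^T x = 22.0
  y^{k+1} = 0.0 + 0.2*22.0 = 4.4
Step 2: y^k = 4.4, reduced costs: (-1.4, -19.4)
  x^k = (9.0, 9.0), subgradient = b - a^T x = -41.0
  y^{k+1} = 4.4 + 0.2*-41.0 = -3.8
Step 3: y^k = -3.8, reduced costs: (6.8, 29.8)
  x^k = (0.0, 0.0), subgradient = b - a^T x = 22.0
  y^{k+1} = -3.8 + 0.2*22.0 = 0.6
Dual objective at y_3 = 0.6: reduced costs (2.4, 3.4), box minimizer x = (0.0, 0.0)
g(y_3) = b*y + (c1 - a1*y)*x1 + (c2 - a2*y)*x2 = 22*0.6 + 2.4*0.0 + 3.4*0.0 = 13.2 + 0.0 + 0.0 = 13.2


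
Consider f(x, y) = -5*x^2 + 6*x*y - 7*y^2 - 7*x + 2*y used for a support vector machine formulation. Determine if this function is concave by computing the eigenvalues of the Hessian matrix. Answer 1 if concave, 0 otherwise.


The Hessian of f(x,y) = -5*x^2 + 6*x*y - 7*y^2 - 7*x + 2*y is:
H = [[-10, 6], [6, -14]]
Trace = -10 - 14 = -24
Determinant = -10*-14 - (6)^2 = 104
Discriminant = (-24)^2 - 4*104 = 160.0
Eigenvalues: lambda_1 = -18.3246, lambda_2 = -5.6754
The function is concave.

1


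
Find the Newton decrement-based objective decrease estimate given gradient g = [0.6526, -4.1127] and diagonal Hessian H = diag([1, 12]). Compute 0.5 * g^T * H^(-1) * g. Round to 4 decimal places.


Step 1: H is diagonal, so H^(-1) * g = [0.6526, -0.3427].
Step 2: g^T H^(-1) g = sum_i g_i^2 / H_ii
  = (0.6526)^2/1 + (-4.1127)^2/12
  = 0.4259 + 1.4095 = 1.8354
Step 3: Objective decrease = 0.5 * g^T H^(-1) g = 0.9177


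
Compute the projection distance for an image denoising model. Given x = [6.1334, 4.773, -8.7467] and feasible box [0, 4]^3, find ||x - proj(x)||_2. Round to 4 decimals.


Project each component onto [0, 4].
clip(6.1334) = 4.0, clip(4.773) = 4.0, clip(-8.7467) = 0.0
Projection = [4.0, 4.0, 0.0]
Squared diffs: [4.5514, 0.5975, 76.5048]
Distance = sqrt(81.6537) = 9.0362


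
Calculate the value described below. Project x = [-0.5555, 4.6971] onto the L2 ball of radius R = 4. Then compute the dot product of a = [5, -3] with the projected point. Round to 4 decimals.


Step 1: Compute ||x|| (intermediates to 6 decimals).
||x|| = sqrt((-0.5555)^2 + 4.6971^2) = 4.729834
Step 2: Project.
Since ||x|| > R, scale = R/||x|| = 4/4.729834 = 0.845696, proj(x) = scale * x
proj(x) = [-0.469784, 3.972319]
Step 3: Dot product.
a^T * proj(x) = 5*(-0.469784) - 3*3.972319 = -14.2659


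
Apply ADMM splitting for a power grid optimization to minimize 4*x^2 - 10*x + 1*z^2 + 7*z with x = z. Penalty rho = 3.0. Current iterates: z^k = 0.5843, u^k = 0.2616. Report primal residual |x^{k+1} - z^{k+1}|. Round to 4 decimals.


ADMM iteration with rho = 3.0, z^k = 0.5843, u^k = 0.2616
Step 1: x-update.
Minimize 4*x^2 - 10*x + (3.0/2)*(x - 0.5843 + 0.2616)^2
FOC: (2*4 + 3.0)*x = 10 + 3.0*(0.5843 - 0.2616)
x^{k+1} = 0.9971
Step 2: z-update.
Minimize 1*z^2 + 7*z + (3.0/2)*(0.9971 - z + 0.2616)^2
FOC: (2*1 + 3.0)*z = -7 + 3.0*(0.9971 + 0.2616)
z^{k+1} = -0.6448
Step 3: u-update.
u^{k+1} = 0.2616 + 0.9971 + 0.6448 = 1.9035
Step 4: Primal residual = |0.9971 + 0.6448| = 1.6419


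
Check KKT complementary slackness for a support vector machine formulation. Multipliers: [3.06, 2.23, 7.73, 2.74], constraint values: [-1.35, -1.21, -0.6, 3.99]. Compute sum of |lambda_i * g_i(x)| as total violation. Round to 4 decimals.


KKT complementary slackness check:
lambda_1 * g_1 = 3.06 * -1.35 = -4.131
lambda_2 * g_2 = 2.23 * -1.21 = -2.6983
lambda_3 * g_3 = 7.73 * -0.6 = -4.638
lambda_4 * g_4 = 2.74 * 3.99 = 10.9326
Total violation = 4.131 + 2.6983 + 4.638 + 10.9326 = 22.3999


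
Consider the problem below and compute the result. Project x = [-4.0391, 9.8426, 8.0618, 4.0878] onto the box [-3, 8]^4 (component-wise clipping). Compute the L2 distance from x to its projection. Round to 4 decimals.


Project each component onto [-3, 8].
clip(-4.0391) = -3.0, clip(9.8426) = 8.0, clip(8.0618) = 8.0, clip(4.0878) = 4.0878
Projection = [-3.0, 8.0, 8.0, 4.0878]
Squared diffs: [1.0797, 3.3952, 0.0038, 0.0]
Distance = sqrt(4.4787) = 2.1163


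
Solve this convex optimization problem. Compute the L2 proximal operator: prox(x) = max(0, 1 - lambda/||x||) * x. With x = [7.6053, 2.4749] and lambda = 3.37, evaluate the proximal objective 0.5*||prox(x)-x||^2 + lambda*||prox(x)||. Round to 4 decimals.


Step 1: Compute ||x||.
||x|| = 7.9979
Step 2: Compute scaling factor.
scale = max(0, 1 - 3.37/7.9979) = 0.5786
Step 3: prox(x) = [4.4007, 1.4321]
||prox(x)|| = 4.6279
Step 4: Proximal objective.
0.5*||prox-x||^2 = 5.6785
lambda*||prox|| = 15.596
Total = 21.2743


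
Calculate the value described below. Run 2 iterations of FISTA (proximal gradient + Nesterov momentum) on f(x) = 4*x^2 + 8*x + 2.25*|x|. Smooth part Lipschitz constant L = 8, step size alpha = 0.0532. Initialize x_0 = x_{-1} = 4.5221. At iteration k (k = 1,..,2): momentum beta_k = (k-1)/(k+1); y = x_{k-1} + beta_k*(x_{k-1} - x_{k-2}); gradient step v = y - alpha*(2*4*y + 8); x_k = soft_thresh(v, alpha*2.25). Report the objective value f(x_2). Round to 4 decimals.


FISTA on f(x) = 4*x^2 + 8*x + 2.25*|x|
L = 8, alpha = 0.0532
Iteration 1: beta = 0.0, y = 4.5221 + 0.0*(4.5221 - 4.5221) = 4.5221
  grad(y) = 44.1768, v = y - alpha*grad = 2.1719
  prox(v) = soft_thresh(2.1719, 0.1197) = 2.0522
Iteration 2: beta = 0.3333, y = 2.0522 + 0.3333*(2.0522 - 4.5221) = 1.2289
  grad(y) = 17.8311, v = y - alpha*grad = 0.2803
  prox(v) = soft_thresh(0.2803, 0.1197) = 0.1606
f(x_2) = 4*0.1606^2 + 8*0.1606 + 2.25*|0.1606| = 1.749


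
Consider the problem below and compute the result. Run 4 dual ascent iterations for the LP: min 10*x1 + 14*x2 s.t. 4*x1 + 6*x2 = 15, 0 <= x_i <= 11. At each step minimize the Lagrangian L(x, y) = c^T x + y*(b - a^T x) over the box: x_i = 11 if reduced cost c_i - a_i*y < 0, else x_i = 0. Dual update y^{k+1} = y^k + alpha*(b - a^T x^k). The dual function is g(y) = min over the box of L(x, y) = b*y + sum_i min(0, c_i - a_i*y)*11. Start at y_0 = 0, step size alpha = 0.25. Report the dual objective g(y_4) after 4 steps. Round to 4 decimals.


Dual ascent for LP: min 10*x1 + 14*x2, 4*x1 + 6*x2 = 15, 0 <= x_i <= 11
Step 1: y^k = 0.0, reduced costs: (10.0, 14.0)
  x^k = (0.0, 0.0), subgradient = b - a^T x = 15.0
  y^{k+1} = 0.0 + 0.25*15.0 = 3.75
Step 2: y^k = 3.75, reduced costs: (-5.0, -8.5)
  x^k = (11.0, 11.0), subgradient = b - a^T x = -95.0
  y^{k+1} = 3.75 + 0.25*-95.0 = -20.0
Step 3: y^k = -20.0, reduced costs: (90.0, 134.0)
  x^k = (0.0, 0.0), subgradient = b - a^T x = 15.0
  y^{k+1} = -20.0 + 0.25*15.0 = -16.25
Step 4: y^k = -16.25, reduced costs: (75.0, 111.5)
  x^k = (0.0, 0.0), subgradient = b - a^T x = 15.0
  y^{k+1} = -16.25 + 0.25*15.0 = -12.5
Dual objective at y_4 = -12.5: reduced costs (60.0, 89.0), box minimizer x = (0.0, 0.0)
g(y_4) = b*y + (c1 - a1*y)*x1 + (c2 - a2*y)*x2 = 15*(-12.5) + 60.0*0.0 + 89.0*0.0 = -187.5 + 0.0 + 0.0 = -187.5


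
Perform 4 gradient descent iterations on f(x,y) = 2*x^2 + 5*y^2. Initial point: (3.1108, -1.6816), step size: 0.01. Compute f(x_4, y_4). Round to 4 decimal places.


Gradient descent on f(x,y) = 2*x^2 + 5*y^2.
Starting point: (3.1108, -1.6816), alpha = 0.01
Step 1: grad_x = 2*2*3.1108 = 12.4432, grad_y = 2*5*-1.6816 = -16.816
  x_1 = 3.1108 - 0.01*12.4432 = 2.9864
  y_1 = -1.6816 - 0.01*-16.816 = -1.5134
Step 2: grad_x = 2*2*2.9864 = 11.9455, grad_y = 2*5*-1.5134 = -15.1344
  x_2 = 2.9864 - 0.01*11.9455 = 2.8669
  y_2 = -1.5134 - 0.01*-15.1344 = -1.3621
Step 3: grad_x = 2*2*2.8669 = 11.4677, grad_y = 2*5*-1.3621 = -13.621
  x_3 = 2.8669 - 0.01*11.4677 = 2.7522
  y_3 = -1.3621 - 0.01*-13.621 = -1.2259
Step 4: grad_x = 2*2*2.7522 = 11.0089, grad_y = 2*5*-1.2259 = -12.2589
  x_4 = 2.7522 - 0.01*11.0089 = 2.6421
  y_4 = -1.2259 - 0.01*-12.2589 = -1.1033
f(2.6421, -1.1033) = 2*2.6421^2 + 5*(-1.1033)^2 = 20.0482


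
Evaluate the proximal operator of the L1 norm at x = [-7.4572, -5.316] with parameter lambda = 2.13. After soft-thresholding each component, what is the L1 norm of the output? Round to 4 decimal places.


Soft-thresholding with lambda = 2.13:
prox(-7.4572) = sign(-7.4572)*max(|-7.4572| - 2.13, 0) = -5.3272
prox(-5.316) = sign(-5.316)*max(|-5.316| - 2.13, 0) = -3.186
prox(x) = [-5.3272, -3.186]
||prox(x)||_1 = 5.3272 + 3.186 = 8.5132


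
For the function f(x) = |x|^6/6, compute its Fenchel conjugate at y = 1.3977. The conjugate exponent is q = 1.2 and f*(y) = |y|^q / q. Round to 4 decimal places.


The conjugate exponent q satisfies 1/p + 1/q = 1.
p = 6, so q = 6/(6 - 1) = 1.2
|y|^q = 1.3977^1.2 = 1.4945
f*(1.3977) = 1.4945 / 1.2 = 1.2454


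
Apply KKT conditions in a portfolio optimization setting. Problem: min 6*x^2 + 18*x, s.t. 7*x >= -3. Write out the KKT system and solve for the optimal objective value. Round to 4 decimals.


Step 1: Try lambda = 0 (constraint inactive).
x_unc = -18/(2*6) = -1.5
Check: 7*-1.5 = -10.5 < -3 -- violated!
Step 2: Constraint must be active: 7*x = -3
x* = -3/7 = -0.4286 (rounded; the exact value -3/7 is used below)
lambda = (2*6*(-3/7) + 18)/7 = 1.8367
Step 3: Compute optimal value.
f(x*) = 6*(-3/7)^2 + 18*(-3/7) = -6.6122


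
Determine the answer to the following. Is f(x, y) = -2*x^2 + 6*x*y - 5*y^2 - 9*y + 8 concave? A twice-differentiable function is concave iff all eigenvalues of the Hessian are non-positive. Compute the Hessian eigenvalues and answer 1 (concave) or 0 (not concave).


The Hessian of f(x,y) = -2*x^2 + 6*x*y - 5*y^2 - 9*y + 8 is:
H = [[-4, 6], [6, -10]]
Trace = -4 - 10 = -14
Determinant = -4*-10 - (6)^2 = 4
Discriminant = (-14)^2 - 4*4 = 180.0
Eigenvalues: lambda_1 = -13.7082, lambda_2 = -0.2918
The function is concave.

1


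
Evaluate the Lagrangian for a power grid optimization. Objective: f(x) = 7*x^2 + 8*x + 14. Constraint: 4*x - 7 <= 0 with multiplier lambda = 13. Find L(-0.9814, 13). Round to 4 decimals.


Step 1: Evaluate f(x).
f(-0.9814) = 7*(-0.9814)^2 + 8*(-0.9814) + 14 = 12.8908
Step 2: Evaluate g(x).
g(-0.9814) = 4*-0.9814 - 7 = -10.9256
Step 3: Compute Lagrangian.
L = 12.8908 + 13*-10.9256 = -129.142


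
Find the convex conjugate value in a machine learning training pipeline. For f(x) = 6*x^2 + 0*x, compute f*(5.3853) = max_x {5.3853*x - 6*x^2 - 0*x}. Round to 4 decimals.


f*(y) = sup_x {y*x - a*x^2 - b*x} = sup_x {(y-b)*x - a*x^2}
FOC: (y - b) - 2a*x = 0 => x* = (y - b)/(2a)
x* = (5.3853 - 0)/(2*6) = 0.4488
f*(5.3853) = (y-b)^2/(4a) = (5.3853 - 0)^2/(4*6)
= 29.0015/24 = 1.2084


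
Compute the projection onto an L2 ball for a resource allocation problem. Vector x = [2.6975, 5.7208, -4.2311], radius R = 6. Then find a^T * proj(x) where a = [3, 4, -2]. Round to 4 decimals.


Step 1: Compute ||x|| (intermediates to 6 decimals).
||x|| = sqrt(2.6975^2 + 5.7208^2 + (-4.2311)^2) = 7.609617
Step 2: Project.
Since ||x|| > R, scale = R/||x|| = 6/7.609617 = 0.788476, proj(x) = scale * x
proj(x) = [2.126914, 4.510714, -3.336121]
Step 3: Dot product.
a^T * proj(x) = 3*2.126914 + 4*4.510714 - 2*(-3.336121) = 31.0958


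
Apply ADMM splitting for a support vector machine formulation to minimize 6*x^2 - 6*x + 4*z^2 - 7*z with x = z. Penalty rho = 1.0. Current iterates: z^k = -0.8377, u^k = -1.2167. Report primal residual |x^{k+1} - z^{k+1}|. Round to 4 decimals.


ADMM iteration with rho = 1.0, z^k = -0.8377, u^k = -1.2167
Step 1: x-update.
Minimize 6*x^2 - 6*x + (1.0/2)*(x + 0.8377 - 1.2167)^2
FOC: (2*6 + 1.0)*x = 6 + 1.0*(-0.8377 + 1.2167)
x^{k+1} = 0.4907
Step 2: z-update.
Minimize 4*z^2 - 7*z + (1.0/2)*(0.4907 - z - 1.2167)^2
FOC: (2*4 + 1.0)*z = 7 + 1.0*(0.4907 - 1.2167)
z^{k+1} = 0.6971
Step 3: u-update.
u^{k+1} = -1.2167 + 0.4907 - 0.6971 = -1.4231
Step 4: Primal residual = |0.4907 - 0.6971| = 0.2064
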